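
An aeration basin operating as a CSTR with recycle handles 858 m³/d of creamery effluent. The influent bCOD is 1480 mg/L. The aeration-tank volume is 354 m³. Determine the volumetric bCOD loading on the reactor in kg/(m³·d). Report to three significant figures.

Applied bCOD load per unit volume = Q·S₀/V = (858 × 1480/1000)/354.0 = 3.587 kg bCOD·m⁻³·d⁻¹.

L_v ≈ 3.59 kg bCOD/(m³·d)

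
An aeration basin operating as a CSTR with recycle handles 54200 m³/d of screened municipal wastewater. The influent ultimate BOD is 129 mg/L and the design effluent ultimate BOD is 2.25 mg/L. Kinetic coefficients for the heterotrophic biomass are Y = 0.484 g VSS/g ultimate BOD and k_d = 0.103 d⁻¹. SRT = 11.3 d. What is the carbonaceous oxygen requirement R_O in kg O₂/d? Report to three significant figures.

R_O ≈ 4690 kg O₂/d

Correct the yield for decay: Y_obs = Y/(1 + k_d θ_c) = 0.484 / (1 + 0.103 × 11.3) = 0.484 / 2.164 = 0.2237.
ΔS = 129 − 2.25 = 126.8 mg/L, so the substrate removal rate is 54200 × 126.8/1000 = 6870 kg ultimate BOD/d.
Biomass synthesised: P_X = Y_obs × 6870 = 1537 kg VSS/d.
R_O = Q·(S₀ − S) − 1.42·P_X = 6870 − 1.42 × 1537 = 4688 kg O₂/d.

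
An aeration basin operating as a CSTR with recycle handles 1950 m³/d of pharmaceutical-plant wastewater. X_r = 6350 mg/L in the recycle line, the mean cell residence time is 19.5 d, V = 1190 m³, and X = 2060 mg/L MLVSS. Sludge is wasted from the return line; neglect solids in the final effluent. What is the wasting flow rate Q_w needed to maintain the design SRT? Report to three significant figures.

θ_c = V·X/(Q_w·X_r) when wasting from the recycle, so Q_w = V·X/(θ_c·X_r) = 1190 × 2060 / (19.5 × 6350) = 19.80 m³/d.

Q_w ≈ 19.8 m³/d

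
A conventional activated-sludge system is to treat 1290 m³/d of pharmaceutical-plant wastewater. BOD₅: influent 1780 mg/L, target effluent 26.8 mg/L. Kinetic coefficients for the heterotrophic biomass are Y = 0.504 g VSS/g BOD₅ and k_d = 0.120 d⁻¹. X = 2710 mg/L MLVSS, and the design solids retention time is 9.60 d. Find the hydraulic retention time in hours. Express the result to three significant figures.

τ ≈ 34.9 h

From the SRT design equation V = Y Q (S₀−S) θ_c / [X (1 + k_d θ_c)] = 0.504 × 1290 × (1780 − 26.8) × 9.60 / [2710 × (1 + 0.120 × 9.60)] = 1.09×10^7 / 5832 = 1876 m³.
τ = V/Q = 1876/1290 = 1.455 d, or 34.91 h.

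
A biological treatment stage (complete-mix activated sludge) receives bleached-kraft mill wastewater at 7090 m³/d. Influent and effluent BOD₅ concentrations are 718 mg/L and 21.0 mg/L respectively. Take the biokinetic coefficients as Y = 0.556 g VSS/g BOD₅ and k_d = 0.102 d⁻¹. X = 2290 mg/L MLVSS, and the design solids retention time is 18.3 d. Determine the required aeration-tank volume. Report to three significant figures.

Rearranging the biomass balance for a CMAS with decay, V = Y·Q·ΔS·θ_c / [X·(1+k_d θ_c)] = 0.556 × 7090 × (718 − 21.0) × 18.3 / [2290 × (1 + 0.102 × 18.3)] = 5.03×10^7 / 6565 = 7660 m³.

V ≈ 7660 m³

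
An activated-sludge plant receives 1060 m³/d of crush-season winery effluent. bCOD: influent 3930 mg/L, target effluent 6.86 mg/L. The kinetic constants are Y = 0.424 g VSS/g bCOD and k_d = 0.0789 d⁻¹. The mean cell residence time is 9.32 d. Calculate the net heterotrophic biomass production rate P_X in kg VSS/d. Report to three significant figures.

P_X ≈ 1020 kg VSS/d

Y_obs = Y / (1 + k_d θ_c) = 0.424 / (1 + 0.0789 × 9.32) = 0.424 / 1.735 = 0.2443.
ΔS = 3930 − 6.86 = 3923 mg/L, so the substrate removal rate is 1060 × 3923/1000 = 4159 kg bCOD/d.
P_X = Y_obs · Q(S₀ − S) = 0.2443 × 4159 = 1016 kg VSS/d.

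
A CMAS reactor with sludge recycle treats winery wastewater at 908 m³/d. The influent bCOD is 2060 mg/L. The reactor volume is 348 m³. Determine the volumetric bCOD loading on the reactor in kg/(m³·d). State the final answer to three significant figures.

Volumetric loading L_v = Q·S₀ / V = 908 × 2060 g/m³ / 348.0 m³ = 5375 g/(m³·d) = 5.375 kg bCOD/(m³·d).

L_v ≈ 5.37 kg bCOD/(m³·d)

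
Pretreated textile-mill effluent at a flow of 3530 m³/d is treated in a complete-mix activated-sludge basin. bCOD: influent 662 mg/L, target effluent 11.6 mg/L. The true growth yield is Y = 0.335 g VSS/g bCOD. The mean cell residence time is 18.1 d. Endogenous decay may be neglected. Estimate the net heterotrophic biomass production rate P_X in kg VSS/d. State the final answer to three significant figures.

P_X ≈ 769 kg VSS/d

Since k_d ≈ 0, Y_obs = Y = 0.335 g VSS/g bCOD.
ΔS = 662 − 11.6 = 650.4 mg/L, so the substrate removal rate is 3530 × 650.4/1000 = 2296 kg bCOD/d.
P_X = Y_obs · Q(S₀ − S) = 0.3350 × 2296 = 769.1 kg VSS/d.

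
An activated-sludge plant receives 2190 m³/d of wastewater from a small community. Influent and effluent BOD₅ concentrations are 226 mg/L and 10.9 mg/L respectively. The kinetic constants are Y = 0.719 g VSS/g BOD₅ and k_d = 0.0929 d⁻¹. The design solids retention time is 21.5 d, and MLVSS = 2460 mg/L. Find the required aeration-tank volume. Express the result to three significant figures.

Rearranging the biomass balance for a CMAS with decay, V = Y·Q·ΔS·θ_c / [X·(1+k_d θ_c)] = 0.719 × 2190 × (226 − 10.9) × 21.5 / [2460 × (1 + 0.0929 × 21.5)] = 7.28×10^6 / 7373 = 987.6 m³.

V ≈ 988 m³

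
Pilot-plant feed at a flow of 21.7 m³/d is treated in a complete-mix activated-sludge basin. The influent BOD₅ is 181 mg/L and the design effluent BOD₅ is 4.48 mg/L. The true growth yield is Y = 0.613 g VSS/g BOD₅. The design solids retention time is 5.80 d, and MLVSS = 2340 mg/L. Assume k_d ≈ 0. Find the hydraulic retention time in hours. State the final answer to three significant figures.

V·X = Y·Q·ΔS·θ_c gives V = 0.613 × 21.7 × (181 − 4.48) × 5.80 / 2340 = 5.820 m³.
τ = V/Q = 5.820/21.7 = 0.2682 d, or 6.437 h.

τ ≈ 6.44 h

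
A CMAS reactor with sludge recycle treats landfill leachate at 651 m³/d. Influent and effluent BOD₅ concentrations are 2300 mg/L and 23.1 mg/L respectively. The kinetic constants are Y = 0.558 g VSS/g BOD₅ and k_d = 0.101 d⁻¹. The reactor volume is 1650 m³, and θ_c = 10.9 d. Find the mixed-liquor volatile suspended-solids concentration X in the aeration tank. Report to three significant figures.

Solving the biomass balance for X: X = Y Q (S₀−S) θ_c / [V (1+k_d θ_c)] = 0.558 × 651 × (2300 − 23.1) × 10.9 / [1650 × (1 + 0.101 × 10.9)] = 2601 mg/L.

X ≈ 2600 mg/L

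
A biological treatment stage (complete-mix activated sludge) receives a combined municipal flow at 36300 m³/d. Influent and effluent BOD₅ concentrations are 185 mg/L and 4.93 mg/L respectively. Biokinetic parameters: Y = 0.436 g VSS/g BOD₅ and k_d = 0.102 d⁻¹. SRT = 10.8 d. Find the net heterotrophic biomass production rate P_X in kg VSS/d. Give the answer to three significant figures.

P_X ≈ 1360 kg VSS/d

Correct the yield for decay: Y_obs = Y/(1 + k_d θ_c) = 0.436 / (1 + 0.102 × 10.8) = 0.436 / 2.102 = 0.2075.
Substrate removed = Q·(S₀ − S) = 36300 m³/d × (185 − 4.93) g/m³ = 6.54×10^6 g/d = 6537 kg/d.
Net biomass production P_X = Y_obs × Q·(S₀ − S) = 0.2075 × 6537 = 1356 kg VSS/d.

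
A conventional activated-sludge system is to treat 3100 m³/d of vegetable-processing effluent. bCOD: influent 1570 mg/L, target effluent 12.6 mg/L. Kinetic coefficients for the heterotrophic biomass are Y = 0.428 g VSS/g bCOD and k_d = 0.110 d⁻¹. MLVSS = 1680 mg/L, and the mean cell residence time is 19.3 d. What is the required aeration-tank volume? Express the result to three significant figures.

Steady-state biomass mass balance: V·X·(1 + k_d·θ_c) = Y·Q·(S₀ − S)·θ_c, so V = 0.428 × 3100 × (1570 − 12.6) × 19.3 / [1680 × (1 + 0.110 × 19.3)] = 3.99×10^7 / 5247 = 7601 m³.

V ≈ 7600 m³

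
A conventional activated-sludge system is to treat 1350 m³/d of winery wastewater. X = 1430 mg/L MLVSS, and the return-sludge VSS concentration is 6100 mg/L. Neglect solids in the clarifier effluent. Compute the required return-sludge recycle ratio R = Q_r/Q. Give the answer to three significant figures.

Solids balance on the clarifier gives (1+R)X = R·X_r, so R = X/(X_r − X) = 1430 / (6100 − 1430) = 0.3062.

R ≈ 0.306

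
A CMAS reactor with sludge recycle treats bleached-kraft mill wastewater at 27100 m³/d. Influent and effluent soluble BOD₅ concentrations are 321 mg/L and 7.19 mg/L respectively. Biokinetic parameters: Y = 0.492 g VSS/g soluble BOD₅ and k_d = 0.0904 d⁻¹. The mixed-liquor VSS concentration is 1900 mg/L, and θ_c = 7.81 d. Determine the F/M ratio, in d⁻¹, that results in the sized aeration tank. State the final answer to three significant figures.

Steady-state biomass mass balance: V·X·(1 + k_d·θ_c) = Y·Q·(S₀ − S)·θ_c, so V = 0.492 × 27100 × (321 − 7.19) × 7.81 / [1900 × (1 + 0.0904 × 7.81)] = 3.27×10^7 / 3241 = 10081 m³.
F/M = applied load / biomass = Q·S₀/(V·X) = 27100 × 321 / (10081 × 1900) = 0.4542 d⁻¹.

F/M ≈ 0.454 d⁻¹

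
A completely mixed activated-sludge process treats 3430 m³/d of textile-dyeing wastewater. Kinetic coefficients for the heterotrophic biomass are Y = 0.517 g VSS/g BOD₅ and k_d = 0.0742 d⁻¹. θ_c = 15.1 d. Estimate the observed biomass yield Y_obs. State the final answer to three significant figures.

Y_obs = Y / (1 + k_d θ_c) = 0.517 / (1 + 0.0742 × 15.1) = 0.517 / 2.120 = 0.2438.

Y_obs ≈ 0.244 g VSS/g BOD₅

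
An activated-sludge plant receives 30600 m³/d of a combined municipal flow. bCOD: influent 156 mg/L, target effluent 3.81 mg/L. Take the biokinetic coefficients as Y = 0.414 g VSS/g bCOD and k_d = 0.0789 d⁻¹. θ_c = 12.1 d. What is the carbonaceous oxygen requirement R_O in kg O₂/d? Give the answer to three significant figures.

R_O ≈ 3260 kg O₂/d

Observed yield with endogenous decay: Y_obs = Y / (1 + k_d·θ_c) = 0.414 / (1 + 0.0789 × 12.1) = 0.414 / 1.955 = 0.2118 g VSS/g bCOD.
Mass of bCOD removed per day: Q(S₀ − S) = 30600 × 152.2 g/m³ = 4657 kg/d.
Biomass synthesised: P_X = Y_obs × 4657 = 986.3 kg VSS/d.
R_O = Q·ΔS − 1.42 P_X = 4657 − 1401 = 3256 kg O₂/d.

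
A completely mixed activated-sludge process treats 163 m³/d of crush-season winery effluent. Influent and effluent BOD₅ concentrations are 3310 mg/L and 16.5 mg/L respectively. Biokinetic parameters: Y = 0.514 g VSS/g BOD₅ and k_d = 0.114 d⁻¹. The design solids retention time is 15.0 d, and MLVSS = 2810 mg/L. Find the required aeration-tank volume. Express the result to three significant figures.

V ≈ 544 m³

From the SRT design equation V = Y Q (S₀−S) θ_c / [X (1 + k_d θ_c)] = 0.514 × 163 × (3310 − 16.5) × 15.0 / [2810 × (1 + 0.114 × 15.0)] = 4.14×10^6 / 7615 = 543.5 m³.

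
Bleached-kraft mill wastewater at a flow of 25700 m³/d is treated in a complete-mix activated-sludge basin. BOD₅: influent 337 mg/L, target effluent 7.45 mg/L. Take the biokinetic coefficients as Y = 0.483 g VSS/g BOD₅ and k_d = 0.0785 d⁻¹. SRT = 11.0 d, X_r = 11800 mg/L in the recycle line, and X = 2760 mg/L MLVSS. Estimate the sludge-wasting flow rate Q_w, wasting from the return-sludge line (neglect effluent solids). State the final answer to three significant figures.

Q_w ≈ 186 m³/d

Rearranging the biomass balance for a CMAS with decay, V = Y·Q·ΔS·θ_c / [X·(1+k_d θ_c)] = 0.483 × 25700 × (337 − 7.45) × 11.0 / [2760 × (1 + 0.0785 × 11.0)] = 4.5×10^7 / 5143 = 8749 m³.
Wasting from the return line (neglecting effluent solids): Q_w = V·X / (θ_c·X_r) = 8749 × 2760 / (11.0 × 11800) = 186.0 m³/d.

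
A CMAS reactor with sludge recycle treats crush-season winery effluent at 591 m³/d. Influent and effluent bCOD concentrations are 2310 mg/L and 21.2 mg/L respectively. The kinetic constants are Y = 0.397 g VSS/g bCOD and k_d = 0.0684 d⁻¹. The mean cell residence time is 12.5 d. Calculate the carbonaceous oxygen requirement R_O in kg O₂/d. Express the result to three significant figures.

Observed yield with endogenous decay: Y_obs = Y / (1 + k_d·θ_c) = 0.397 / (1 + 0.0684 × 12.5) = 0.397 / 1.855 = 0.2140 g VSS/g bCOD.
Mass of bCOD removed per day: Q(S₀ − S) = 591 × 2289 g/m³ = 1353 kg/d.
P_X = Y_obs·Q·(S₀ − S) = 0.2140 × 1353 = 289.5 kg VSS/d.
Carbonaceous O₂ demand = substrate oxidised − cell-mass equivalent = 1353 − 1.42 × 289.5 = 941.6 kg O₂/d.

R_O ≈ 942 kg O₂/d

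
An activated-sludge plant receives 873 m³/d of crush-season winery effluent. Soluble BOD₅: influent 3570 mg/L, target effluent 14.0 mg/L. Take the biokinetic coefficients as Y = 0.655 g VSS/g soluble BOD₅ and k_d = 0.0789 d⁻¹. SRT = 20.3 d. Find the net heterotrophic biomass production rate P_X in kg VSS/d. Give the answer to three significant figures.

Observed yield with endogenous decay: Y_obs = Y / (1 + k_d·θ_c) = 0.655 / (1 + 0.0789 × 20.3) = 0.655 / 2.602 = 0.2518 g VSS/g soluble BOD₅.
Mass of soluble BOD₅ removed per day: Q(S₀ − S) = 873 × 3556 g/m³ = 3104 kg/d.
So the net sludge growth is P_X = 0.2518 × 3104 = 781.6 kg VSS/d.

P_X ≈ 782 kg VSS/d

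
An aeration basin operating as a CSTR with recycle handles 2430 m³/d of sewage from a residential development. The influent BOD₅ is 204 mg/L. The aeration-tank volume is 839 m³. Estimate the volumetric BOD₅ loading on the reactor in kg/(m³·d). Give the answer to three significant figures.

L_v ≈ 0.591 kg BOD₅/(m³·d)

Applied BOD₅ load per unit volume = Q·S₀/V = (2430 × 204/1000)/839.0 = 0.5908 kg BOD₅·m⁻³·d⁻¹.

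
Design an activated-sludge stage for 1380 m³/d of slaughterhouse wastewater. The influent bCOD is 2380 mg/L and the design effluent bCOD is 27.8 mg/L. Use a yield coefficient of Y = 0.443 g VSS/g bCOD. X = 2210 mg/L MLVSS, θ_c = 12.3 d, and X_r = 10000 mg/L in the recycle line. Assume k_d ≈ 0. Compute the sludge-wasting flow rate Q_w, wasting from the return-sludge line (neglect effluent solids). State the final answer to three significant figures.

Biomass mass balance (decay neglected): V·X = Y·Q·(S₀ − S)·θ_c, so V = 0.443 × 1380 × (2380 − 27.8) × 12.3 / 2210 = 8003 m³.
Q_w = (V·X)/(θ_c X_r) = 8003 × 2210 / (12.3 × 10000) = 143.8 m³/d.

Q_w ≈ 144 m³/d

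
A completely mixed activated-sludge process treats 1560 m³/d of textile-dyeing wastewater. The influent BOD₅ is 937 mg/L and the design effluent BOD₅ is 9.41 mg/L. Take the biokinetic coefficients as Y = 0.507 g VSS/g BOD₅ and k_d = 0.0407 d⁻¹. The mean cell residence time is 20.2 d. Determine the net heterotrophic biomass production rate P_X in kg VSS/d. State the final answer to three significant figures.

Y_obs = Y / (1 + k_d θ_c) = 0.507 / (1 + 0.0407 × 20.2) = 0.507 / 1.822 = 0.2782.
Q·(S₀ − S) = 1560 × (937 − 9.41) × 10⁻³ = 1447 kg/d removed.
Net biomass production P_X = Y_obs × Q·(S₀ − S) = 0.2782 × 1447 = 402.6 kg VSS/d.

P_X ≈ 403 kg VSS/d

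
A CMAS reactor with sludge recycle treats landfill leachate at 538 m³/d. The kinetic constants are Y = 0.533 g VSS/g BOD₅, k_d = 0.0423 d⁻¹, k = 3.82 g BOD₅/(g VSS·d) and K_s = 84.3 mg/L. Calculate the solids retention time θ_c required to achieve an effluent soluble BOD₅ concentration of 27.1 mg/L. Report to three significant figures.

At the target effluent, Y k S/(K_s+S) = 0.533×3.82×27.1/111.4 = 0.4953 d⁻¹.
Then 1/θ_c = μ − k_d = 0.4953 − 0.0423 = 0.4530 d⁻¹, giving θ_c = 2.207 d.

θ_c ≈ 2.21 d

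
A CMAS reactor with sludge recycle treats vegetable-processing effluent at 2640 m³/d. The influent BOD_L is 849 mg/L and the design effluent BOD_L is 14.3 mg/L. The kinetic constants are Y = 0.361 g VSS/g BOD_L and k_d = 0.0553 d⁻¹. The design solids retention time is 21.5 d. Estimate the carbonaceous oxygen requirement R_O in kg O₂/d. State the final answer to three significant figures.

Correct the yield for decay: Y_obs = Y/(1 + k_d θ_c) = 0.361 / (1 + 0.0553 × 21.5) = 0.361 / 2.189 = 0.1649.
ΔS = 849 − 14.3 = 834.7 mg/L, so the substrate removal rate is 2640 × 834.7/1000 = 2204 kg BOD_L/d.
P_X = Y_obs·Q·(S₀ − S) = 0.1649 × 2204 = 363.4 kg VSS/d.
Carbonaceous O₂ demand = substrate oxidised − cell-mass equivalent = 2204 − 1.42 × 363.4 = 1688 kg O₂/d.

R_O ≈ 1690 kg O₂/d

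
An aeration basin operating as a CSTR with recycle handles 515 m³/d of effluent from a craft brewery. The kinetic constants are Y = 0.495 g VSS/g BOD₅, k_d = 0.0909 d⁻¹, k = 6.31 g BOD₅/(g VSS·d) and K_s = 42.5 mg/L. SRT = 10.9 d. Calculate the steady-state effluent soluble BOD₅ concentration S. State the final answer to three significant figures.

S ≈ 2.64 mg/L

For a completely mixed reactor with recycle the Lawrence–McCarty relation gives S = K_s·(1 + k_d·θ_c) / [θ_c·(Y·k − k_d) − 1] = 42.5 × (1 + 0.0909 × 10.9) / [10.9 × (0.495 × 6.31 − 0.0909) − 1] = 84.61 / 32.05 = 2.640 mg/L.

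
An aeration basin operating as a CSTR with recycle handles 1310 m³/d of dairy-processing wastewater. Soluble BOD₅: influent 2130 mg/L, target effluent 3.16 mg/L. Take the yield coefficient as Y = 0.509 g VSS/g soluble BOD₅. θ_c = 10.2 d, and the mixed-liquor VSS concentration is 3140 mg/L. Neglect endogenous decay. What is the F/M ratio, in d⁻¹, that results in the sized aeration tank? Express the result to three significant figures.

V·X = Y·Q·ΔS·θ_c gives V = 0.509 × 1310 × (2130 − 3.16) × 10.2 / 3140 = 4607 m³.
F/M = applied load / biomass = Q·S₀/(V·X) = 1310 × 2130 / (4607 × 3140) = 0.1929 d⁻¹.

F/M ≈ 0.193 d⁻¹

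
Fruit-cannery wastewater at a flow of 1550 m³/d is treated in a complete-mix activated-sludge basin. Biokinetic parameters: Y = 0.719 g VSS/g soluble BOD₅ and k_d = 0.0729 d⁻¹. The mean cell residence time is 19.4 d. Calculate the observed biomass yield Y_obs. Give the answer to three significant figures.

Observed yield with endogenous decay: Y_obs = Y / (1 + k_d·θ_c) = 0.719 / (1 + 0.0729 × 19.4) = 0.719 / 2.414 = 0.2978 g VSS/g soluble BOD₅.

Y_obs ≈ 0.298 g VSS/g soluble BOD₅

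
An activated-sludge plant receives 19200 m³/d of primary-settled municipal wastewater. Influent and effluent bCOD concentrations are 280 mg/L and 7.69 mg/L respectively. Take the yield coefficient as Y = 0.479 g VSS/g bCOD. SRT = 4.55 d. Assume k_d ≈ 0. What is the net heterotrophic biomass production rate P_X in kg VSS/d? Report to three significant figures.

Since k_d ≈ 0, Y_obs = Y = 0.479 g VSS/g bCOD.
Substrate removed = Q·(S₀ − S) = 19200 m³/d × (280 − 7.69) g/m³ = 5.23×10^6 g/d = 5228 kg/d.
P_X = Y_obs · Q(S₀ − S) = 0.4790 × 5228 = 2504 kg VSS/d.

P_X ≈ 2500 kg VSS/d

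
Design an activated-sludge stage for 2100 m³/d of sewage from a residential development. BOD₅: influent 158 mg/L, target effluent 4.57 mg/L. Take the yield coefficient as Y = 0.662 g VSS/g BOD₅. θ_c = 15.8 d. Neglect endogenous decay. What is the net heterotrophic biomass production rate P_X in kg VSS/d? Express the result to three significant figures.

P_X ≈ 213 kg VSS/d

With endogenous decay neglected, the observed yield equals the true yield: Y_obs = Y = 0.662 g VSS/g BOD₅.
Substrate removed = Q·(S₀ − S) = 2100 m³/d × (158 − 4.57) g/m³ = 3.22×10^5 g/d = 322.2 kg/d.
So the net sludge growth is P_X = 0.6620 × 322.2 = 213.3 kg VSS/d.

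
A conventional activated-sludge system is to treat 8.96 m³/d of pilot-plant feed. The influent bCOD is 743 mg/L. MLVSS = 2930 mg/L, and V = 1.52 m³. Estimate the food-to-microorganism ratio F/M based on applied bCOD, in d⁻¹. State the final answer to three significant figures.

F/M ≈ 1.49 d⁻¹

F/M = applied load / biomass = Q·S₀/(V·X) = 8.96 × 743 / (1.520 × 2930) = 1.495 d⁻¹.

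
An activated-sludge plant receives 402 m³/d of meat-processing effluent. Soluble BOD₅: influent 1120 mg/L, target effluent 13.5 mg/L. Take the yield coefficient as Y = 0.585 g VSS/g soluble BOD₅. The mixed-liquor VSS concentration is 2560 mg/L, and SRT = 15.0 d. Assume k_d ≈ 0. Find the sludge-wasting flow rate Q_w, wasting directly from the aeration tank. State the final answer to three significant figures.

Biomass mass balance (decay neglected): V·X = Y·Q·(S₀ − S)·θ_c, so V = 0.585 × 402 × (1120 − 13.5) × 15.0 / 2560 = 1525 m³.
Wasting from the aeration tank: Q_w = V / θ_c = 1525 / 15.0 = 101.6 m³/d.

Q_w ≈ 102 m³/d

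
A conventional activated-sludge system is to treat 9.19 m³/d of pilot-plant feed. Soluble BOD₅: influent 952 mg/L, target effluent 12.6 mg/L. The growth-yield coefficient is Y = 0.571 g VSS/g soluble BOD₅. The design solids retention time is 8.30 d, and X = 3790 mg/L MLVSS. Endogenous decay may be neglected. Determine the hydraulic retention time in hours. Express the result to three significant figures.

Biomass mass balance (decay neglected): V·X = Y·Q·(S₀ − S)·θ_c, so V = 0.571 × 9.19 × (952 − 12.6) × 8.30 / 3790 = 10.80 m³.
HRT = V/Q = 10.80 m³ / 9.19 m³·d⁻¹ = 1.175 d × 24 = 28.19 h.

τ ≈ 28.2 h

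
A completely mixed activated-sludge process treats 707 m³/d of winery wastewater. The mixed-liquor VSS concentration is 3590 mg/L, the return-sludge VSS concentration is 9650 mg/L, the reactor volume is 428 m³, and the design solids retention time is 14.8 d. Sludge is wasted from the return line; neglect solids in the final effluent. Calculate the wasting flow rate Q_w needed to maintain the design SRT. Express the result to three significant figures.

Q_w ≈ 10.8 m³/d

Wasting from the return line (neglecting effluent solids): Q_w = V·X / (θ_c·X_r) = 428.0 × 3590 / (14.8 × 9650) = 10.76 m³/d.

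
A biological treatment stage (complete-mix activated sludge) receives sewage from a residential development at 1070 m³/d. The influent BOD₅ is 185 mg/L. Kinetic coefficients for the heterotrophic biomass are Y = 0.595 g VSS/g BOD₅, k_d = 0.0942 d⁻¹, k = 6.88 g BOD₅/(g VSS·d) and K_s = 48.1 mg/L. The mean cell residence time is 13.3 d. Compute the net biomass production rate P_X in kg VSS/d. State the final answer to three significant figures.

P_X ≈ 51.7 kg VSS/d

From the Monod/SRT balance for a CMAS, S = K_s·(1+k_d θ_c)/[θ_c·(Y k − k_d) − 1] = 48.1 × (1 + 0.0942 × 13.3) / [13.3 × (0.595 × 6.88 − 0.0942) − 1] = 108.4 / 52.19 = 2.076 mg/L.
Y_obs = Y / (1 + k_d θ_c) = 0.595 / (1 + 0.0942 × 13.3) = 0.595 / 2.253 = 0.2641.
Q·(S₀ − S) = 1070 × (185 − 2.08) × 10⁻³ = 195.7 kg/d removed.
P_X = Y_obs · Q(S₀ − S) = 0.2641 × 195.7 = 51.69 kg VSS/d.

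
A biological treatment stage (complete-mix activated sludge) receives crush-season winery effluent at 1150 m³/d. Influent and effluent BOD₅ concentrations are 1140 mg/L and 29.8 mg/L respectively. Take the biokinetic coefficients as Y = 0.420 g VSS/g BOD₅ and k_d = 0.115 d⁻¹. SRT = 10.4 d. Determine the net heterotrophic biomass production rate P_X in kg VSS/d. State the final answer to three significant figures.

P_X ≈ 244 kg VSS/d

Observed yield with endogenous decay: Y_obs = Y / (1 + k_d·θ_c) = 0.420 / (1 + 0.115 × 10.4) = 0.420 / 2.196 = 0.1913 g VSS/g BOD₅.
Mass of BOD₅ removed per day: Q(S₀ − S) = 1150 × 1110 g/m³ = 1277 kg/d.
Biomass produced: P_X = Y_obs·Q·ΔS = 0.1913 × 1277 ≈ 244.2 kg VSS/d.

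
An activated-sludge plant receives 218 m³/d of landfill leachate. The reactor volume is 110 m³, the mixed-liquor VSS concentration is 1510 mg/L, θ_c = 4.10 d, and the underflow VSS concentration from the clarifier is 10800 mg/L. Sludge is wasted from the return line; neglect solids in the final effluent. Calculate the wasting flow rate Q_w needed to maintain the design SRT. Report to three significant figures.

Q_w ≈ 3.75 m³/d

Q_w = (V·X)/(θ_c X_r) = 110.0 × 1510 / (4.10 × 10800) = 3.751 m³/d.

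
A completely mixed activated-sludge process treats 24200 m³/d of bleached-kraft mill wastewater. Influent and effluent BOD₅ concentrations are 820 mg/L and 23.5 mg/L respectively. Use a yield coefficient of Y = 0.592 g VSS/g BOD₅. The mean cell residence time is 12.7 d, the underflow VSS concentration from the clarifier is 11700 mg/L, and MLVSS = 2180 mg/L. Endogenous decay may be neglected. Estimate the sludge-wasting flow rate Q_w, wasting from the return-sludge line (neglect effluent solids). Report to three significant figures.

Q_w ≈ 975 m³/d

Biomass mass balance (decay neglected): V·X = Y·Q·(S₀ − S)·θ_c, so V = 0.592 × 24200 × (820 − 23.5) × 12.7 / 2180 = 66477 m³.
θ_c = V·X/(Q_w·X_r) when wasting from the recycle, so Q_w = V·X/(θ_c·X_r) = 66477 × 2180 / (12.7 × 11700) = 975.3 m³/d.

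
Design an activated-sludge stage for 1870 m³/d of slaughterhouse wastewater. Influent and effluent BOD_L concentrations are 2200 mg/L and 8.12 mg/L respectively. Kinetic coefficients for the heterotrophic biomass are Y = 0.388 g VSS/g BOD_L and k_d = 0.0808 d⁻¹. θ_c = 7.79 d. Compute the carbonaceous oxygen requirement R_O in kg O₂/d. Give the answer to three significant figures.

Observed yield with endogenous decay: Y_obs = Y / (1 + k_d·θ_c) = 0.388 / (1 + 0.0808 × 7.79) = 0.388 / 1.629 = 0.2381 g VSS/g BOD_L.
ΔS = 2200 − 8.12 = 2192 mg/L, so the substrate removal rate is 1870 × 2192/1000 = 4099 kg BOD_L/d.
P_X = Y_obs·Q·(S₀ − S) = 0.2381 × 4099 = 976.0 kg VSS/d.
R_O = Q·ΔS − 1.42 P_X = 4099 − 1386 = 2713 kg O₂/d.

R_O ≈ 2710 kg O₂/d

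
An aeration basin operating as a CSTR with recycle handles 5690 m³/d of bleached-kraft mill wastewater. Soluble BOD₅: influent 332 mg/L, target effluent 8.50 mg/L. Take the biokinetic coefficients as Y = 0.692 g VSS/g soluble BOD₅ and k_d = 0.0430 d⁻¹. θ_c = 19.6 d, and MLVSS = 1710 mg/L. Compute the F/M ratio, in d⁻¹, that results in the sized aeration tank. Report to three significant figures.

F/M ≈ 0.139 d⁻¹

Rearranging the biomass balance for a CMAS with decay, V = Y·Q·ΔS·θ_c / [X·(1+k_d θ_c)] = 0.692 × 5690 × (332 − 8.50) × 19.6 / [1710 × (1 + 0.0430 × 19.6)] = 2.5×10^7 / 3151 = 7923 m³.
Food-to-microorganism ratio F/M = Q S₀ / (V X) = 5690 × 332 / (7923 × 1710) = 0.1394 d⁻¹.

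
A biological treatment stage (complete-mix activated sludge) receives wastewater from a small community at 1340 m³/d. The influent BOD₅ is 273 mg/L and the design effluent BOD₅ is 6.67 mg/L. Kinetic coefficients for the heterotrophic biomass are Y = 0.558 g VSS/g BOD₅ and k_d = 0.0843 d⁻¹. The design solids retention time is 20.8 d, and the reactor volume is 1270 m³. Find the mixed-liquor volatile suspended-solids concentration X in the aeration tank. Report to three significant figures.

Solving the biomass balance for X: X = Y Q (S₀−S) θ_c / [V (1+k_d θ_c)] = 0.558 × 1340 × (273 − 6.67) × 20.8 / [1270 × (1 + 0.0843 × 20.8)] = 1185 mg/L.

X ≈ 1180 mg/L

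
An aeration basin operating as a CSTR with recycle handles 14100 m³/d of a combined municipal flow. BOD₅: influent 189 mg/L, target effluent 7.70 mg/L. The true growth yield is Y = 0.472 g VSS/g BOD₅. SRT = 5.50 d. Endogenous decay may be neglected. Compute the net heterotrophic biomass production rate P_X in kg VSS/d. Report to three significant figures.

Since k_d ≈ 0, Y_obs = Y = 0.472 g VSS/g BOD₅.
Mass of BOD₅ removed per day: Q(S₀ − S) = 14100 × 181.3 g/m³ = 2556 kg/d.
Net biomass production P_X = Y_obs × Q·(S₀ − S) = 0.4720 × 2556 = 1207 kg VSS/d.

P_X ≈ 1210 kg VSS/d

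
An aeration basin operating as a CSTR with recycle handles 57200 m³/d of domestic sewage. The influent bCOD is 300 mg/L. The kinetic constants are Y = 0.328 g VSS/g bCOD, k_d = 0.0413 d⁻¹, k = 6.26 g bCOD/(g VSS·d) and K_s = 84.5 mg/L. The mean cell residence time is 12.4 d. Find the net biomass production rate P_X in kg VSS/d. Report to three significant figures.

For a completely mixed reactor with recycle the Lawrence–McCarty relation gives S = K_s·(1 + k_d·θ_c) / [θ_c·(Y·k − k_d) − 1] = 84.5 × (1 + 0.0413 × 12.4) / [12.4 × (0.328 × 6.26 − 0.0413) − 1] = 127.8 / 23.95 = 5.335 mg/L.
Y_obs = Y / (1 + k_d θ_c) = 0.328 / (1 + 0.0413 × 12.4) = 0.328 / 1.512 = 0.2169.
ΔS = 300 − 5.34 = 294.7 mg/L, so the substrate removal rate is 57200 × 294.7/1000 = 16855 kg bCOD/d.
Biomass produced: P_X = Y_obs·Q·ΔS = 0.2169 × 16855 ≈ 3656 kg VSS/d.

P_X ≈ 3660 kg VSS/d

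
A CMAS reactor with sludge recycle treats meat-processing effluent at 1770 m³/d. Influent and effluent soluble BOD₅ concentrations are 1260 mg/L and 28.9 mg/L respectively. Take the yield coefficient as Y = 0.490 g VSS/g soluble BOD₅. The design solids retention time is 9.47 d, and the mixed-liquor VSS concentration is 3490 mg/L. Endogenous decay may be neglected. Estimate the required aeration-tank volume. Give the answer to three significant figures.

V·X = Y·Q·ΔS·θ_c gives V = 0.490 × 1770 × (1260 − 28.9) × 9.47 / 3490 = 2897 m³.

V ≈ 2900 m³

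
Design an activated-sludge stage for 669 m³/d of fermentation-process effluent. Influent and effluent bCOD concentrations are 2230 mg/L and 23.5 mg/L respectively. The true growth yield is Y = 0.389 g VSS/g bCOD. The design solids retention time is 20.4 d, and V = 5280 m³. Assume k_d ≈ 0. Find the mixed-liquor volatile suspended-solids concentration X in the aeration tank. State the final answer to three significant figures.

X ≈ 2220 mg/L

Without decay, X = Y Q (S₀−S) θ_c / V = 0.389 × 669 × (2230 − 23.5) × 20.4 / 5280 = 2219 mg/L.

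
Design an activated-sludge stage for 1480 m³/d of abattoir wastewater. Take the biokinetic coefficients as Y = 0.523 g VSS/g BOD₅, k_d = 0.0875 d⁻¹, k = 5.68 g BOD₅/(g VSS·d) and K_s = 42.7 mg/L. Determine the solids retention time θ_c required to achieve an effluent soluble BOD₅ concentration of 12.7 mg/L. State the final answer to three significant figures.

θ_c ≈ 1.68 d

Specific growth rate at S = 12.7 mg/L: μ = YkS/(K_s+S) = 0.523·5.68·12.7/(42.7+12.7) = 0.6810 d⁻¹.
Then 1/θ_c = μ − k_d = 0.6810 − 0.0875 = 0.5935 d⁻¹, giving θ_c = 1.685 d.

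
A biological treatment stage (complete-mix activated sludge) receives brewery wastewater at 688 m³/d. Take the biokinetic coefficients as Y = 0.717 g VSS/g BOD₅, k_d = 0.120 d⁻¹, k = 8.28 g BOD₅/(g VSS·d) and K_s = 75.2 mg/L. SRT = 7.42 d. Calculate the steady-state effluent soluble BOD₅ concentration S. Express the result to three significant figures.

S ≈ 3.37 mg/L

Effluent substrate depends only on kinetics and SRT: S = K_s(1 + k_d θ_c) / [θ_c(Yk − k_d) − 1] = 75.2 × (1 + 0.120 × 7.42) / [7.42 × (0.717 × 8.28 − 0.120) − 1] = 142.2 / 42.16 = 3.372 mg/L.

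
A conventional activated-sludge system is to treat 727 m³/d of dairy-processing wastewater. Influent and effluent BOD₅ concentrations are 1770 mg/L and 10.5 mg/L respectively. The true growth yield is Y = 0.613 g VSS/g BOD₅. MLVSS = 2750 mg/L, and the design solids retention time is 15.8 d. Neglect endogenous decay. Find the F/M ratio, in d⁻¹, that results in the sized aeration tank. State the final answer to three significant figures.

V·X = Y·Q·ΔS·θ_c gives V = 0.613 × 727 × (1770 − 10.5) × 15.8 / 2750 = 4505 m³.
F/M = applied load / biomass = Q·S₀/(V·X) = 727 × 1770 / (4505 × 2750) = 0.1039 d⁻¹.

F/M ≈ 0.104 d⁻¹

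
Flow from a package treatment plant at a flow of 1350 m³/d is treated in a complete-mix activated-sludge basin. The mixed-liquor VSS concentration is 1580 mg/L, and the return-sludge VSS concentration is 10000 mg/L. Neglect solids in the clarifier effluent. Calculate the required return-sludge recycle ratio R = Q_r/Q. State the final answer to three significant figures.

R ≈ 0.188

Solids balance on the clarifier gives (1+R)X = R·X_r, so R = X/(X_r − X) = 1580 / (10000 − 1580) = 0.1876.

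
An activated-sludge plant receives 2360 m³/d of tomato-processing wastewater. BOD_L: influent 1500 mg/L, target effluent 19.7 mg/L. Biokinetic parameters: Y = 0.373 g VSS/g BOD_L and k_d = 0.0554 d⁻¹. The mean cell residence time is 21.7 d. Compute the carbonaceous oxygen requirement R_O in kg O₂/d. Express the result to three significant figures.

Correct the yield for decay: Y_obs = Y/(1 + k_d θ_c) = 0.373 / (1 + 0.0554 × 21.7) = 0.373 / 2.202 = 0.1694.
Substrate removed = Q·(S₀ − S) = 2360 m³/d × (1500 − 19.7) g/m³ = 3.49×10^6 g/d = 3494 kg/d.
Biomass synthesised: P_X = Y_obs × 3494 = 591.7 kg VSS/d.
R_O = Q·ΔS − 1.42 P_X = 3494 − 840.2 = 2653 kg O₂/d.

R_O ≈ 2650 kg O₂/d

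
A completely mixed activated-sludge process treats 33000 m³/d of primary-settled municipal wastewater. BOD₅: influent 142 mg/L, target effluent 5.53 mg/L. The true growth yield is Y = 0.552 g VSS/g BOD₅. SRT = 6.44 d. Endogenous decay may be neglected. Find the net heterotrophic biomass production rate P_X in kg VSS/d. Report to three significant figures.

Since k_d ≈ 0, Y_obs = Y = 0.552 g VSS/g BOD₅.
Q·(S₀ − S) = 33000 × (142 − 5.53) × 10⁻³ = 4504 kg/d removed.
Net biomass production P_X = Y_obs × Q·(S₀ − S) = 0.5520 × 4504 = 2486 kg VSS/d.

P_X ≈ 2490 kg VSS/d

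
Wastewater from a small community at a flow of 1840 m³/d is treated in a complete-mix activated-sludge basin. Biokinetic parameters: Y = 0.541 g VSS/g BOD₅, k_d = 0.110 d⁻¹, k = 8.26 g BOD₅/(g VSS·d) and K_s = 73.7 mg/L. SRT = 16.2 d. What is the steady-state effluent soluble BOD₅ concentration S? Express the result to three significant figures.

From the Monod/SRT balance for a CMAS, S = K_s·(1+k_d θ_c)/[θ_c·(Y k − k_d) − 1] = 73.7 × (1 + 0.110 × 16.2) / [16.2 × (0.541 × 8.26 − 0.110) − 1] = 205.0 / 69.61 = 2.945 mg/L.

S ≈ 2.95 mg/L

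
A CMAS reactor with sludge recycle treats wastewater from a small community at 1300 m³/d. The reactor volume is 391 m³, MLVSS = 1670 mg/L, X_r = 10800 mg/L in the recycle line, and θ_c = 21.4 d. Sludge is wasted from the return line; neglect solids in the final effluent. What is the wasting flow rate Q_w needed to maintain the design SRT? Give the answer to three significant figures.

Q_w ≈ 2.83 m³/d

Q_w = (V·X)/(θ_c X_r) = 391.0 × 1670 / (21.4 × 10800) = 2.825 m³/d.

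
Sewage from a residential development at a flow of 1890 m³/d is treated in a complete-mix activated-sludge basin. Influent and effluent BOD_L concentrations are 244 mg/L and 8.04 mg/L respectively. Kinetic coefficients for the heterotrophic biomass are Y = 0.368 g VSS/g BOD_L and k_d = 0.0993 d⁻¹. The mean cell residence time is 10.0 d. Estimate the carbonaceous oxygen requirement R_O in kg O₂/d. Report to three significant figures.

R_O ≈ 329 kg O₂/d

Correct the yield for decay: Y_obs = Y/(1 + k_d θ_c) = 0.368 / (1 + 0.0993 × 10.0) = 0.368 / 1.993 = 0.1846.
Mass of BOD_L removed per day: Q(S₀ − S) = 1890 × 236.0 g/m³ = 446.0 kg/d.
Biomass synthesised: P_X = Y_obs × 446.0 = 82.35 kg VSS/d.
R_O = Q·ΔS − 1.42 P_X = 446.0 − 116.9 = 329.0 kg O₂/d.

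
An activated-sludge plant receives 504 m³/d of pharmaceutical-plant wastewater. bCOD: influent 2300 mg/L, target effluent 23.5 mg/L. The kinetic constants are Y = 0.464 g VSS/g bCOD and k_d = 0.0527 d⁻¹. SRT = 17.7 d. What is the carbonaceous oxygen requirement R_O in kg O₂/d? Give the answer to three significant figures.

Observed yield with endogenous decay: Y_obs = Y / (1 + k_d·θ_c) = 0.464 / (1 + 0.0527 × 17.7) = 0.464 / 1.933 = 0.2401 g VSS/g bCOD.
Q·(S₀ − S) = 504 × (2300 − 23.5) × 10⁻³ = 1147 kg/d removed.
Biomass synthesised: P_X = Y_obs × 1147 = 275.4 kg VSS/d.
R_O = Q·ΔS − 1.42 P_X = 1147 − 391.1 = 756.2 kg O₂/d.

R_O ≈ 756 kg O₂/d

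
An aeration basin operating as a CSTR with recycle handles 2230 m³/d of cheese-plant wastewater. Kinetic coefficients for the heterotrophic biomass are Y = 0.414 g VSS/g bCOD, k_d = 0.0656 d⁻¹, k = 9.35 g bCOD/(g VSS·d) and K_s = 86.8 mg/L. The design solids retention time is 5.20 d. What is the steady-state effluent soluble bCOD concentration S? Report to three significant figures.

S ≈ 6.20 mg/L

From the Monod/SRT balance for a CMAS, S = K_s·(1+k_d θ_c)/[θ_c·(Y k − k_d) − 1] = 86.8 × (1 + 0.0656 × 5.20) / [5.20 × (0.414 × 9.35 − 0.0656) − 1] = 116.4 / 18.79 = 6.196 mg/L.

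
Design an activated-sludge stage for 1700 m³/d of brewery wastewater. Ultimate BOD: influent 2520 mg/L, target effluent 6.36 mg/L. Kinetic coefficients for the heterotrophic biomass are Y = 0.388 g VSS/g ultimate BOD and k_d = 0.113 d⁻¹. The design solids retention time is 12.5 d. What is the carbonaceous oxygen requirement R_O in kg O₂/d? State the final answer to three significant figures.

The observed yield is Y_obs = Y/(1 + k_d·θ_c) = 0.388 / (1 + 0.113 × 12.5) = 0.388 / 2.413 = 0.1608 g VSS per g ultimate BOD removed.
Mass of ultimate BOD removed per day: Q(S₀ − S) = 1700 × 2514 g/m³ = 4273 kg/d.
Net sludge production P_X = 0.1608 × 4273 = 687.3 kg VSS/d.
R_O = Q·ΔS − 1.42 P_X = 4273 − 975.9 = 3297 kg O₂/d.

R_O ≈ 3300 kg O₂/d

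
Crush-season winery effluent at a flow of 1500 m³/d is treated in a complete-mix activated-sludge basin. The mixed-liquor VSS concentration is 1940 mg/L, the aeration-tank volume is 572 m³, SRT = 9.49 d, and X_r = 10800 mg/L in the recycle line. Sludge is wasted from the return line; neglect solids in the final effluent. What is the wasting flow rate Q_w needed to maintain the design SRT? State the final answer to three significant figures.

Wasting from the return line (neglecting effluent solids): Q_w = V·X / (θ_c·X_r) = 572.0 × 1940 / (9.49 × 10800) = 10.83 m³/d.

Q_w ≈ 10.8 m³/d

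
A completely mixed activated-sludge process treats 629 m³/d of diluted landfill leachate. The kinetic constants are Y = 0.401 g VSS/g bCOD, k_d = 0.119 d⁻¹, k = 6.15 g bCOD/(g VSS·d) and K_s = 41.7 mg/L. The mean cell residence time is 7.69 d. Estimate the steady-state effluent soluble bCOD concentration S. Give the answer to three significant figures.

S ≈ 4.68 mg/L

From the Monod/SRT balance for a CMAS, S = K_s·(1+k_d θ_c)/[θ_c·(Y k − k_d) − 1] = 41.7 × (1 + 0.119 × 7.69) / [7.69 × (0.401 × 6.15 − 0.119) − 1] = 79.86 / 17.05 = 4.684 mg/L.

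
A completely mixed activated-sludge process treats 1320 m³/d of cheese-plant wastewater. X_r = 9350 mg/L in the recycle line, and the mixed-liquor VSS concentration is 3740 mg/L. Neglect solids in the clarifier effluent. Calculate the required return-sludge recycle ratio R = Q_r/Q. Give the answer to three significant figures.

R = Q_r/Q = X/(X_r − X) = 3740 / (9350 − 3740) = 0.6667.

R ≈ 0.667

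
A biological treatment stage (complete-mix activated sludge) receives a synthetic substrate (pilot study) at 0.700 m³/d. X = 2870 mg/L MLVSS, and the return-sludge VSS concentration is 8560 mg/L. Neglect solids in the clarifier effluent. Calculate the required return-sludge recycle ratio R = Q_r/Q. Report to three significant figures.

Solids balance on the clarifier gives (1+R)X = R·X_r, so R = X/(X_r − X) = 2870 / (8560 − 2870) = 0.5044.

R ≈ 0.504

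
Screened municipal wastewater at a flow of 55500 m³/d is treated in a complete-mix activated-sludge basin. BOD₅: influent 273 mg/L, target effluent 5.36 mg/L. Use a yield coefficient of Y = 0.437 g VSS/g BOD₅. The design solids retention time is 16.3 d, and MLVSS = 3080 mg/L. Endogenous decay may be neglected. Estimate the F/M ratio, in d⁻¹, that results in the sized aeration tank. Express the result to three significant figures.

V·X = Y·Q·ΔS·θ_c gives V = 0.437 × 55500 × (273 − 5.36) × 16.3 / 3080 = 34353 m³.
F/M = Q·S₀ / (V·X) = 55500 × 273 / (34353 × 3080) = 0.1432 g BOD₅·(g VSS·d)⁻¹.

F/M ≈ 0.143 d⁻¹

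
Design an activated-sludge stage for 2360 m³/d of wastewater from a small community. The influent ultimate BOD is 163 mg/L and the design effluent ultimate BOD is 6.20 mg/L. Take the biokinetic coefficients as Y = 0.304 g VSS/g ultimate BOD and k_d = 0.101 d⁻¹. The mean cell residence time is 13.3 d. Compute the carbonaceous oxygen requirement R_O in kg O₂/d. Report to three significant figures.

R_O ≈ 302 kg O₂/d

The observed yield is Y_obs = Y/(1 + k_d·θ_c) = 0.304 / (1 + 0.101 × 13.3) = 0.304 / 2.343 = 0.1297 g VSS per g ultimate BOD removed.
ΔS = 163 − 6.20 = 156.8 mg/L, so the substrate removal rate is 2360 × 156.8/1000 = 370.0 kg ultimate BOD/d.
Biomass synthesised: P_X = Y_obs × 370.0 = 48.01 kg VSS/d.
R_O = Q·ΔS − 1.42 P_X = 370.0 − 68.17 = 301.9 kg O₂/d.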